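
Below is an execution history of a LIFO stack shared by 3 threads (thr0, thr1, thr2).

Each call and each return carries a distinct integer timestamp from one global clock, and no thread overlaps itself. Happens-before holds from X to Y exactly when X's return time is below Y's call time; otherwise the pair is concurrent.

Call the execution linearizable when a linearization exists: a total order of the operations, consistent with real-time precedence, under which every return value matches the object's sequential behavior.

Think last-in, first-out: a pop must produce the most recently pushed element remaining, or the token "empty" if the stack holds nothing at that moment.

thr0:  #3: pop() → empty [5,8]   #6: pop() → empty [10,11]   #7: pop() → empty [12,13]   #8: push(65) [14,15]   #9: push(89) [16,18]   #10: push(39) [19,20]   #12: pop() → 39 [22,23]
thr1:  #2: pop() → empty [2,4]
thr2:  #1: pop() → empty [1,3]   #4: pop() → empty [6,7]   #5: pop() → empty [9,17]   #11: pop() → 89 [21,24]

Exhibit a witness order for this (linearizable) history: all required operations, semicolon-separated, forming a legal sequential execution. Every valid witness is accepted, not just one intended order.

after step 1 (#1 pop() → empty): stack <>
after step 2 (#2 pop() → empty): stack <>
after step 3 (#3 pop() → empty): stack <>
after step 4 (#4 pop() → empty): stack <>
after step 5 (#5 pop() → empty): stack <>
after step 6 (#6 pop() → empty): stack <>
after step 7 (#7 pop() → empty): stack <>
after step 8 (#8 push(65)): stack <65>
after step 9 (#9 push(89)): stack <65,89>
after step 10 (#10 push(39)): stack <65,89,39>
after step 11 (#12 pop() → 39): stack <65,89>
after step 12 (#11 pop() → 89): stack <65>

#1; #2; #3; #4; #5; #6; #7; #8; #9; #10; #12; #11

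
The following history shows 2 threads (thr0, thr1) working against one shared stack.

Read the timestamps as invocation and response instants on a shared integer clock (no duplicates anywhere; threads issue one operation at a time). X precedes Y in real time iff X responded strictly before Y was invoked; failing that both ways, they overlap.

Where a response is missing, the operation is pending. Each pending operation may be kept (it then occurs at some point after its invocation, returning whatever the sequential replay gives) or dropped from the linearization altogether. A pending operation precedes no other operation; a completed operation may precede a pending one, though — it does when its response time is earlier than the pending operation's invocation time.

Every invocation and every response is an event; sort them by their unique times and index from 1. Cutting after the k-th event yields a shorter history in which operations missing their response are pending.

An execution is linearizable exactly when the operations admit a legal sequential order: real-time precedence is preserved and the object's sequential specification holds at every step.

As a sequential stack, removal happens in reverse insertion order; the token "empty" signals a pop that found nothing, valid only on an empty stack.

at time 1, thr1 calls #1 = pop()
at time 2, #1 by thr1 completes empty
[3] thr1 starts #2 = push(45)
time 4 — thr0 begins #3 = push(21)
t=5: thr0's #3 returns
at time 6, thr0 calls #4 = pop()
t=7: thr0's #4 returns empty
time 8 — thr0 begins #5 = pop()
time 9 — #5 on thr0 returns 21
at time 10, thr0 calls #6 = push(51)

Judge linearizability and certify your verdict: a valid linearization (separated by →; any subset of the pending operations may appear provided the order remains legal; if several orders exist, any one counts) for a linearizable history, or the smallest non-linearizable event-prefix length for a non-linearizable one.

not linearizable — minimal violating prefix: 7 events

prefix check: 1..6 passes, 1..7 fails once #4's time-7 response joins
exhaustive check: the 3 completed stack ops admit one real-time order; illegal
include/drop combinations of the 1 pending operation (#2) were all tried; none helps
sample order #1, #3, #4 (pending dropped) stalls at step 3 — #4 pop() → empty has no legal effect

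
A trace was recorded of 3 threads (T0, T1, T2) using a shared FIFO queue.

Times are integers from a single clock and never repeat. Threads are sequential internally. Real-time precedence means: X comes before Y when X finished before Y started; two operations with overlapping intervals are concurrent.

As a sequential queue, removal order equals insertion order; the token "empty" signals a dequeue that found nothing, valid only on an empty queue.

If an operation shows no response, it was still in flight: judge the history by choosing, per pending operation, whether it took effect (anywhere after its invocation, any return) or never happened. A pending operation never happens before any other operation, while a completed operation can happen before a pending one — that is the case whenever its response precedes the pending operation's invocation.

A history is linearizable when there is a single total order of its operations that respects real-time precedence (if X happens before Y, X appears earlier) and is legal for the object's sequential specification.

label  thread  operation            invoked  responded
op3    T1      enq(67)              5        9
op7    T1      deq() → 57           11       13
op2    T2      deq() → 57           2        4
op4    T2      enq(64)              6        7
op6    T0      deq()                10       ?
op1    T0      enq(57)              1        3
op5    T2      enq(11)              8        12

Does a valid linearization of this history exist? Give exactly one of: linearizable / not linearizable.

not linearizable

cut after 12 events: linearizable; cut after 13 events (op7 responds, time 13): not linearizable
10 orders of the 6 completed FIFO queue ops respect real time; none is legal
include/drop combinations of the 1 pending operation (op6) were all tried; none helps
for example op1, op2, op3, op4, op5, op7 (pending dropped) fails at step 6: op7 deq() → 57 is not legal there
for example op1, op2, op3, op4, op7, op5 (pending dropped) fails at step 5: op7 deq() → 57 is not legal there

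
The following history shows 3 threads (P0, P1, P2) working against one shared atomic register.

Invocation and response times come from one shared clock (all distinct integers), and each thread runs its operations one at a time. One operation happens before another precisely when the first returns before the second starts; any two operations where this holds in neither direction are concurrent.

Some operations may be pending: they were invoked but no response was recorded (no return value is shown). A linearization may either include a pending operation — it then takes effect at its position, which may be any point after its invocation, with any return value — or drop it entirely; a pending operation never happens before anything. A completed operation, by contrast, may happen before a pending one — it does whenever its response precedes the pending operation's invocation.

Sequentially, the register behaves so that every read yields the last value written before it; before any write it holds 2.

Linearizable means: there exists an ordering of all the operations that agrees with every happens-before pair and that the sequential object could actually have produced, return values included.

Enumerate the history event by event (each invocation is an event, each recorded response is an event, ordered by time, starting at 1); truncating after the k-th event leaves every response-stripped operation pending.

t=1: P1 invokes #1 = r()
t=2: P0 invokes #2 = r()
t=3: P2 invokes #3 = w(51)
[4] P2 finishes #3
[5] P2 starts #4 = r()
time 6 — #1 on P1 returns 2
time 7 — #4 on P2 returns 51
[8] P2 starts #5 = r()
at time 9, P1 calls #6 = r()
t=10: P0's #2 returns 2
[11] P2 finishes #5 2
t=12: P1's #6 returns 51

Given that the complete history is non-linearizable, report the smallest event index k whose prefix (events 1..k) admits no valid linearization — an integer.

events 1..10 are linearizable, e.g. via #1, #2, #3, #4:
1. #1 r() → 2, leaving value 2
2. #2 r() → 2, leaving value 2
3. #3 w(51), leaving value 51
4. #4 r() → 51, leaving value 51
once event 11 joins (#5's response, time 11), exhaustive search finds no witness
including or dropping the 1 pending operation (#6) in any combination fails
take #1, #2, #3, #4, #5 (pending dropped): step 5 already fails, because #5 r() → 2 cannot occur there
take #1, #3, #2, #4, #5 (pending dropped): step 3 already fails, because #2 r() → 2 cannot occur there

11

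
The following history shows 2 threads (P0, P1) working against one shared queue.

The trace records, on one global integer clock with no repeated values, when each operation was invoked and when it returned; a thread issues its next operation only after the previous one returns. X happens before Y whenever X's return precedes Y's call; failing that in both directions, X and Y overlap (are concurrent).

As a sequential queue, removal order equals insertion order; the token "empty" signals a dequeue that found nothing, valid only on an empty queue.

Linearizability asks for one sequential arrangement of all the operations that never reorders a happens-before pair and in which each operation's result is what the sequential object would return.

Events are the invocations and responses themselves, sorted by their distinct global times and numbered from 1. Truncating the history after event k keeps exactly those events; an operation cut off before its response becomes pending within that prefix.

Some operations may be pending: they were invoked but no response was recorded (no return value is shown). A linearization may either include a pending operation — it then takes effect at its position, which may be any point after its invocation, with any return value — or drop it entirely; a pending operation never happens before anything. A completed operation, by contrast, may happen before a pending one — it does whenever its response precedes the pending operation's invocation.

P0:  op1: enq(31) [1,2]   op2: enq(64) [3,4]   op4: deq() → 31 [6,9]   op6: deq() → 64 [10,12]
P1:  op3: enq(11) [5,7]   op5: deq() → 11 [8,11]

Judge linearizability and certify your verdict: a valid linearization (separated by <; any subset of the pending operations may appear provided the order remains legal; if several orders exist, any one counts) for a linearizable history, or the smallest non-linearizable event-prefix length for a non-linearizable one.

linearizable — witness: op1 < op2 < op3 < op4 < op6 < op5

1. op1 enq(31), leaving queue <31>
2. op2 enq(64), leaving queue <31,64>
3. op3 enq(11), leaving queue <31,64,11>
4. op4 deq() → 31, leaving queue <64,11>
5. op6 deq() → 64, leaving queue <11>
6. op5 deq() → 11, leaving queue <>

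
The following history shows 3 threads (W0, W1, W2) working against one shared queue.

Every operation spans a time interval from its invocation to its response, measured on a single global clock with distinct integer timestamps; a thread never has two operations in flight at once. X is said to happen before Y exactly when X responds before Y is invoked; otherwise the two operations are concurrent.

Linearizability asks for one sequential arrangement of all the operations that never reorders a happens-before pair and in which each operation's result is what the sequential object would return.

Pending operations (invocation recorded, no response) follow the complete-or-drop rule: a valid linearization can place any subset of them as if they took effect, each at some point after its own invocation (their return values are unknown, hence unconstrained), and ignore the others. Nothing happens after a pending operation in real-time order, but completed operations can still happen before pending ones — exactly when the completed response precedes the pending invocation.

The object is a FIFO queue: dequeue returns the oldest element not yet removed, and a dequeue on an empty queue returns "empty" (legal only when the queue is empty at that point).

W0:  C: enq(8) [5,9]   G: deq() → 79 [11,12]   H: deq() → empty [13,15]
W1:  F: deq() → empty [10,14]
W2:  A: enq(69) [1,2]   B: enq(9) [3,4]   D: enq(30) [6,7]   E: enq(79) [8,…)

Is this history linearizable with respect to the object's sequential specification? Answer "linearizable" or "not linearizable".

not linearizable

the violation lands at event 12, G's response at time 12: events 1..11 linearize, events 1..12 do not
all 2 real-time-respecting orders fail — 5 completed queue operations, no legal replay
include/drop combinations of the 2 pending operations (E, F) were all tried; none helps
one such order, A, B, C, D, G (pending dropped), breaks at step 5 where G deq() → 79 is illegal
one such order, A, B, D, C, G (pending dropped), breaks at step 5 where G deq() → 79 is illegal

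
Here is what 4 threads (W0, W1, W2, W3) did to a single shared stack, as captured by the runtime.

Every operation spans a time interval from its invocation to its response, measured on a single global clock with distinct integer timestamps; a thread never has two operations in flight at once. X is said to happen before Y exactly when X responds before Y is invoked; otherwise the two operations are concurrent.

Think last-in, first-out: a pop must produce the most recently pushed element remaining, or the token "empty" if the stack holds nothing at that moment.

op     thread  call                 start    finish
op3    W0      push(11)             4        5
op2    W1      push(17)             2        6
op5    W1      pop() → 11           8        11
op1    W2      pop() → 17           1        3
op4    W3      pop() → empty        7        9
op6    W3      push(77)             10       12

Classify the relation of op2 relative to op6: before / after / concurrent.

op2 spans [2,6], op6 spans [10,12]
resp(op2)=6 < inv(op6)=10

before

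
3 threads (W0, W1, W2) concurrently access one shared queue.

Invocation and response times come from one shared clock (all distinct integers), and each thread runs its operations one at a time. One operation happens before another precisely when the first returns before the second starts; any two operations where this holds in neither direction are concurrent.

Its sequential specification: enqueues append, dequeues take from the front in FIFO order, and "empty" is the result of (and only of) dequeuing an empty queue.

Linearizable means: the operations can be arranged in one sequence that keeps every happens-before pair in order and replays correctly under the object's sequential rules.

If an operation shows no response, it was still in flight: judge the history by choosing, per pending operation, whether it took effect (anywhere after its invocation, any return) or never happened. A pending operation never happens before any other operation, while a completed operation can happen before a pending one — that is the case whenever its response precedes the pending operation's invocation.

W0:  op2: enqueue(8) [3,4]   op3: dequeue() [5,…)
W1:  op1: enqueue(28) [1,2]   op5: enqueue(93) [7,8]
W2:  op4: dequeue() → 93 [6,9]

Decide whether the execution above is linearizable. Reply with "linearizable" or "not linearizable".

cut after 8 events: linearizable; cut after 9 events (op4 responds, time 9): not linearizable
2 orders of the 4 completed queue ops respect real time; none is legal
every completion of the 1 pending operation (op3) was checked; none linearizes
for example op1, op2, op4, op5 (pending dropped) fails at step 3: op4 dequeue() → 93 is not legal there
for example op1, op2, op5, op4 (pending dropped) fails at step 4: op4 dequeue() → 93 is not legal there

not linearizable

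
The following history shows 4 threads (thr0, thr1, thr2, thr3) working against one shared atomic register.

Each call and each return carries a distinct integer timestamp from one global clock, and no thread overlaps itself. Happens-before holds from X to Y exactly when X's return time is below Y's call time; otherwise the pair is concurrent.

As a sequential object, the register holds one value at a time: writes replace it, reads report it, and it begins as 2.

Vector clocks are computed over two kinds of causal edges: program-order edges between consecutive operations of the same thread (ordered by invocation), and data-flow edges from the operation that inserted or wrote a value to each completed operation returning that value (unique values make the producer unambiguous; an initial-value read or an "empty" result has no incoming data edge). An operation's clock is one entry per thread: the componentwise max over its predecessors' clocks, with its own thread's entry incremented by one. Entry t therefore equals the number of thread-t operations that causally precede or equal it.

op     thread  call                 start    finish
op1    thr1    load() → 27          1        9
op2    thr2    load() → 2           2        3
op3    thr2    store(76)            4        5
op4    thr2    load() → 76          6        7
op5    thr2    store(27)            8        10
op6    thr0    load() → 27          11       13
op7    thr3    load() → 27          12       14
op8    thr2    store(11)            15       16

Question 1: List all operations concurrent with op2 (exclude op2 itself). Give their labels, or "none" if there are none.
op1

op2 spans [2,3]; an op avoiding the whole window 2..3 is ordered, any other is concurrent
op1 [1,9]: concurrent
op3 [4,5]: after
op4 [6,7]: after
op5 [8,10]: after
op6 [11,13]: after
op7 [12,14]: after
op8 [15,16]: after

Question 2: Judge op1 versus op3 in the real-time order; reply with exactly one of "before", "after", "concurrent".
concurrent

op1 spans [1,9], op3 spans [4,5]
the intervals overlap in both directions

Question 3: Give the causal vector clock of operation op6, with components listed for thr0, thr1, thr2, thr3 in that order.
(1, 0, 4, 0)

op2, invoked 2, has no incoming edges; only thr2's bump applies → (0, 0, 1, 0)
op3 (invocation 4): componentwise max over VC(op2)=(0, 0, 1, 0), +1 at thr2, giving (0, 0, 2, 0)
op4 (invocation 6): componentwise max over VC(op3)=(0, 0, 2, 0), +1 at thr2, giving (0, 0, 3, 0)
op5 (invocation 8): componentwise max over VC(op4)=(0, 0, 3, 0), +1 at thr2, giving (0, 0, 4, 0)
op7 (invocation 12): componentwise max over VC(op5)=(0, 0, 4, 0), +1 at thr3, giving (0, 0, 4, 1)
op8 (invocation 15): componentwise max over VC(op5)=(0, 0, 4, 0), +1 at thr2, giving (0, 0, 5, 0)
op1 (invocation 1): componentwise max over VC(op5)=(0, 0, 4, 0), +1 at thr1, giving (0, 1, 4, 0)
op6 (invocation 11): componentwise max over VC(op5)=(0, 0, 4, 0), +1 at thr0, giving (1, 0, 4, 0)
target: VC(op6) = (1, 0, 4, 0)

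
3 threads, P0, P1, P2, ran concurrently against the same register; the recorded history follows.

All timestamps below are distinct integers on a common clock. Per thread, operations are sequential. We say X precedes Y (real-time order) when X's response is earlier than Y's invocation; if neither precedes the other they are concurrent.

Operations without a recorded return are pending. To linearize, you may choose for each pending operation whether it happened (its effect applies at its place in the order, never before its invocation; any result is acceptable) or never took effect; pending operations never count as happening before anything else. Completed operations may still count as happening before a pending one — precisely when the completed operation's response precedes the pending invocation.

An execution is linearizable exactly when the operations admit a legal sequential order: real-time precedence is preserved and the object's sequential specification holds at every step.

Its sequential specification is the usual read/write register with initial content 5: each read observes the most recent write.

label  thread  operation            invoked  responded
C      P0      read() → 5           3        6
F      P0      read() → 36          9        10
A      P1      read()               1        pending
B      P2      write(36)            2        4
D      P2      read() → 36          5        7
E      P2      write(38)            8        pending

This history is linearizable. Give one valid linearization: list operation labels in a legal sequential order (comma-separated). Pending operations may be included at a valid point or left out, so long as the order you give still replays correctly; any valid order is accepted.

A, C, B, D, F

step 1: A read() (pending, included) — value 5
step 2: C read() → 5 — value 5
step 3: B write(36) — value 36
step 4: D read() → 36 — value 36
step 5: F read() → 36 — value 36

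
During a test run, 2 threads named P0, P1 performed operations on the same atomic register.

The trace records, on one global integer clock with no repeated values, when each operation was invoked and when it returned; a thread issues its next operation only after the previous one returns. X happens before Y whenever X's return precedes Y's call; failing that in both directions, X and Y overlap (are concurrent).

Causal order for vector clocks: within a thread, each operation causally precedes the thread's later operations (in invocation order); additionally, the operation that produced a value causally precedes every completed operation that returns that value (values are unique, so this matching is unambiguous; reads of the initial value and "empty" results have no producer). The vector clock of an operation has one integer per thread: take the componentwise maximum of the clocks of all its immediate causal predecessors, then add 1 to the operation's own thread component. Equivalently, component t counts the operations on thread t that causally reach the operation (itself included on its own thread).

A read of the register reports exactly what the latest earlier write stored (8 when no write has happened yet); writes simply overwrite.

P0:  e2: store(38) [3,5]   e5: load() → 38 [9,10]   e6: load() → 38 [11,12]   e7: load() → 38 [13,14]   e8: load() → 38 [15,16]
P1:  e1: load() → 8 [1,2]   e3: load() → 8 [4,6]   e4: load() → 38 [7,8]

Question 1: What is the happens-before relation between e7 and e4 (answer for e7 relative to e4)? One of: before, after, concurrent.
after

e7 spans [13,14], e4 spans [7,8]
resp(e4)=8 < inv(e7)=13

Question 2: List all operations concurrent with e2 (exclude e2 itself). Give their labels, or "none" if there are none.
e3

overlap test against e2 [3,5]: concurrent iff the interval meets 3..5
e1 [1,2]: before
e3 [4,6]: concurrent
e4 [7,8]: after
e5 [9,10]: after
e6 [11,12]: after
e7 [13,14]: after
e8 [15,16]: after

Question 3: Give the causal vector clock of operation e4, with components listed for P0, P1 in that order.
(1, 3)

VC(e1, invoked at 1): no causal predecessors; +1 on P1 → (0, 1)
VC(e2, invoked at 3): no causal predecessors; +1 on P0 → (1, 0)
VC(e3, invoked at 4): max of VC(e1)=(0, 1), then +1 on thread P1 → (0, 2)
VC(e5, invoked at 9): max of VC(e2)=(1, 0), then +1 on thread P0 → (2, 0)
VC(e6, invoked at 11): max of VC(e2)=(1, 0), VC(e5)=(2, 0), then +1 on thread P0 → (3, 0)
VC(e4, invoked at 7): max of VC(e2)=(1, 0), VC(e3)=(0, 2), then +1 on thread P1 → (1, 3)
VC(e7, invoked at 13): max of VC(e2)=(1, 0), VC(e6)=(3, 0), then +1 on thread P0 → (4, 0)
VC(e8, invoked at 15): max of VC(e2)=(1, 0), VC(e7)=(4, 0), then +1 on thread P0 → (5, 0)
target: VC(e4) = (1, 3)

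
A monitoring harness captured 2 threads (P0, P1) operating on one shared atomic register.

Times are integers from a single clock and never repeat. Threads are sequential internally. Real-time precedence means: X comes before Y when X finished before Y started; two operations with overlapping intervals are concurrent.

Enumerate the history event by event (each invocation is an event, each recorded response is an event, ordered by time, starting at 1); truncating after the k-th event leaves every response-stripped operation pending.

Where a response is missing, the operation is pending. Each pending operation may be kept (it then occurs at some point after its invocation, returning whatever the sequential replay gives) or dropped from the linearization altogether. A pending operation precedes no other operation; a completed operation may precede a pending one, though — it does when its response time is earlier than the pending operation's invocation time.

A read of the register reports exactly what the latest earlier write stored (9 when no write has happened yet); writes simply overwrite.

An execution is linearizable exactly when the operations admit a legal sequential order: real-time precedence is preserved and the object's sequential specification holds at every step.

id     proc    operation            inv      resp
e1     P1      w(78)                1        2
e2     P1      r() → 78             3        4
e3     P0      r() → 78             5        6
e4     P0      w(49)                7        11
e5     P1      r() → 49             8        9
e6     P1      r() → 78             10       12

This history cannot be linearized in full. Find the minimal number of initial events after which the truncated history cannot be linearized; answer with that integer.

12

events 1..11 are still linearizable — one witness is e1, e2, e3, e4, e5:
after step 1 (e1 w(78)): value 78
after step 2 (e2 r() → 78): value 78
after step 3 (e3 r() → 78): value 78
after step 4 (e4 w(49)): value 49
after step 5 (e5 r() → 49): value 49
at event 12 (e6's time-12 response) nothing linearizes any more
e.g. e1, e2, e3, e4, e5, e6: illegal at step 6, since e6 r() → 78 cannot apply there
e.g. e1, e2, e3, e5, e4, e6: illegal at step 4, since e5 r() → 49 cannot apply there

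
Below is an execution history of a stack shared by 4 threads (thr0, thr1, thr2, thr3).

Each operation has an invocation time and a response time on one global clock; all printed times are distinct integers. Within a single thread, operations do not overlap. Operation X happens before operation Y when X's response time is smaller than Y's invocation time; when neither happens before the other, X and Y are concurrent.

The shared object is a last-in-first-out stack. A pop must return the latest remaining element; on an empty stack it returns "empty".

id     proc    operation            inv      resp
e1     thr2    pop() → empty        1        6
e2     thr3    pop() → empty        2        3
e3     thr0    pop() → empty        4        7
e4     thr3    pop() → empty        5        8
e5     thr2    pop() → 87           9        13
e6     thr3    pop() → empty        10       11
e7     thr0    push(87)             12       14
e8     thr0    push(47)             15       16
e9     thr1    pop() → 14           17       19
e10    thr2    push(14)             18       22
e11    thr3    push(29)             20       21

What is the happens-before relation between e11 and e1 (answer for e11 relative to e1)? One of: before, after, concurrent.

after

e11 spans [20,21], e1 spans [1,6]
resp(e1)=6 < inv(e11)=20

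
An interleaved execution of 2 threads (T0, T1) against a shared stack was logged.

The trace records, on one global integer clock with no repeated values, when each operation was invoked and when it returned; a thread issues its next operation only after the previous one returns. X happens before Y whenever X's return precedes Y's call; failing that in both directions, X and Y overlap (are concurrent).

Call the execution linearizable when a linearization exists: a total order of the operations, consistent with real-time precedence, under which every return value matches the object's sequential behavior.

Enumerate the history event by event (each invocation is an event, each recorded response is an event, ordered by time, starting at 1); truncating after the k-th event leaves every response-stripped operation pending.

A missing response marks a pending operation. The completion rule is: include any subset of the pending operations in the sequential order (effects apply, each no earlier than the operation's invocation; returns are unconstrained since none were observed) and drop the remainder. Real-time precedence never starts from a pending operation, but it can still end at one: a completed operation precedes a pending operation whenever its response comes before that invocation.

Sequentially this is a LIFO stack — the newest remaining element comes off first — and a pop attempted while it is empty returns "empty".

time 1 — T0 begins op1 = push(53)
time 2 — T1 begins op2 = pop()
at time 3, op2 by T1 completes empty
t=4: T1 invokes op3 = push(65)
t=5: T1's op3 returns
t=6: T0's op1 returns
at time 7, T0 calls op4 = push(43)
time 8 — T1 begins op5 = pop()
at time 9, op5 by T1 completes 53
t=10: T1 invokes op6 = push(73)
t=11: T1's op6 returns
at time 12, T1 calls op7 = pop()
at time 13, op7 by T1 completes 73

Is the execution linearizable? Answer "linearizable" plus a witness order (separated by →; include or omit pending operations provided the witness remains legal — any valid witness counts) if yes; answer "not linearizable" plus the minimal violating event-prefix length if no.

linearizable — witness: op2 → op3 → op1 → op5 → op4 → op6 → op7

step 1: op2 pop() → empty — stack <>
step 2: op3 push(65) — stack <65>
step 3: op1 push(53) — stack <65,53>
step 4: op5 pop() → 53 — stack <65>
step 5: op4 push(43) (pending, included) — stack <65,43>
step 6: op6 push(73) — stack <65,43,73>
step 7: op7 pop() → 73 — stack <65,43>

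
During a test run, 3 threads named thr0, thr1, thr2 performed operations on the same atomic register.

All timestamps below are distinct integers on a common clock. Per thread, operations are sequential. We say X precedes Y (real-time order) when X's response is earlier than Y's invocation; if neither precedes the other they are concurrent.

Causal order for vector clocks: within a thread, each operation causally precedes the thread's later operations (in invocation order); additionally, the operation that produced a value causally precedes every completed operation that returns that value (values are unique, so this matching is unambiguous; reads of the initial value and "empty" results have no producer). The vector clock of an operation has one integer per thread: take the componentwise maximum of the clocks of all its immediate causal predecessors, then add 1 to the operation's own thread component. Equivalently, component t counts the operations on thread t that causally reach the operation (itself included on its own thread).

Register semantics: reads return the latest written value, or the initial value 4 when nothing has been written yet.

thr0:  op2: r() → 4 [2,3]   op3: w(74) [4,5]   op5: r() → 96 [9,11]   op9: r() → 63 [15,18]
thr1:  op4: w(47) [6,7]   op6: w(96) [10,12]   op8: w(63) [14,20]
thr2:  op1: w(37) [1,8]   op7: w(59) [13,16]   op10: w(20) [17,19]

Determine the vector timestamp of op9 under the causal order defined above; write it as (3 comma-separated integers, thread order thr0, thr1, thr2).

(4, 3, 0)

VC(op1, invoked at 1): no causal predecessors; +1 on thr2 → (0, 0, 1)
VC(op4, invoked at 6): no causal predecessors; +1 on thr1 → (0, 1, 0)
VC(op2, invoked at 2): no causal predecessors; +1 on thr0 → (1, 0, 0)
op7 (invocation 13): componentwise max over VC(op1)=(0, 0, 1), +1 at thr2, giving (0, 0, 2)
op6 (invocation 10): componentwise max over VC(op4)=(0, 1, 0), +1 at thr1, giving (0, 2, 0)
op3 (invocation 4): componentwise max over VC(op2)=(1, 0, 0), +1 at thr0, giving (2, 0, 0)
op10 (invocation 17): componentwise max over VC(op7)=(0, 0, 2), +1 at thr2, giving (0, 0, 3)
op8 (invocation 14): componentwise max over VC(op6)=(0, 2, 0), +1 at thr1, giving (0, 3, 0)
op5 (invocation 9): componentwise max over VC(op3)=(2, 0, 0), VC(op6)=(0, 2, 0), +1 at thr0, giving (3, 2, 0)
op9 (invocation 15): componentwise max over VC(op5)=(3, 2, 0), VC(op8)=(0, 3, 0), +1 at thr0, giving (4, 3, 0)
target: VC(op9) = (4, 3, 0)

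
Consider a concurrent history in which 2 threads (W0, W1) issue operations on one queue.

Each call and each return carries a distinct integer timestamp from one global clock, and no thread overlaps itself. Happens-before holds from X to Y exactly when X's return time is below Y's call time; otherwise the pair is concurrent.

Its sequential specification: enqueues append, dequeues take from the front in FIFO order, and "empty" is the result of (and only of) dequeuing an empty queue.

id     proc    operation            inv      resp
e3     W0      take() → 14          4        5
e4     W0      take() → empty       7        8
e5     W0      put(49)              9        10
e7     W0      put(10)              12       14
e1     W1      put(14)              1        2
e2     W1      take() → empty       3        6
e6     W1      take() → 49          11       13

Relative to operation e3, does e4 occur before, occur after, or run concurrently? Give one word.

after

e4 spans [7,8], e3 spans [4,5]
resp(e3)=5 < inv(e4)=7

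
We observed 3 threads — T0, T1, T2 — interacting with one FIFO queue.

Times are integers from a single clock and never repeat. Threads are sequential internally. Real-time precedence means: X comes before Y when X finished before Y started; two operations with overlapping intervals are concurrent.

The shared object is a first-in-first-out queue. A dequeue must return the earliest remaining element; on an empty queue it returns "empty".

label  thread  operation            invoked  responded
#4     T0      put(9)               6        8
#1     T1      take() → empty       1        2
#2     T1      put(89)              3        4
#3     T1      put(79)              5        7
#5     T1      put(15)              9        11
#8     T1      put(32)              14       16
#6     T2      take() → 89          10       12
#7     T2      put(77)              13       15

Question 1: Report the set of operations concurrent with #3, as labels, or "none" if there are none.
Answer: #4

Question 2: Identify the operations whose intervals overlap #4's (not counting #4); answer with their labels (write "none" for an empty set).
Answer: #3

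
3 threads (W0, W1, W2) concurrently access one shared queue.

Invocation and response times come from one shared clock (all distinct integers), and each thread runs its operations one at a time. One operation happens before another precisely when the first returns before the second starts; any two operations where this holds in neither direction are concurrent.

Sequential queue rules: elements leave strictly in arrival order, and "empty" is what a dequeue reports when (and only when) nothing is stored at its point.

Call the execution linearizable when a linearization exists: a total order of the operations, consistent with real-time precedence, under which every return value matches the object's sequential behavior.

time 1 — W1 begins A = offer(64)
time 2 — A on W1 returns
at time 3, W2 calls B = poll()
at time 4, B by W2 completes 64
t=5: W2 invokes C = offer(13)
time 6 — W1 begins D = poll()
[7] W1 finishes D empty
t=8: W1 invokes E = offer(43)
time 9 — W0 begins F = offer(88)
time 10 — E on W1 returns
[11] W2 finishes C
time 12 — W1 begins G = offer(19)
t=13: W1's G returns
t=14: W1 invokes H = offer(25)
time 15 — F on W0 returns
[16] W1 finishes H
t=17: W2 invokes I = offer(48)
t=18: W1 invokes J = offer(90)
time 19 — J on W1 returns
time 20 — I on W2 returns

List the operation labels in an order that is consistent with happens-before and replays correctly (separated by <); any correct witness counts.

step 1: A offer(64) — queue <64>
step 2: B poll() → 64 — queue <>
step 3: D poll() → empty — queue <>
step 4: C offer(13) — queue <13>
step 5: E offer(43) — queue <13,43>
step 6: F offer(88) — queue <13,43,88>
step 7: G offer(19) — queue <13,43,88,19>
step 8: H offer(25) — queue <13,43,88,19,25>
step 9: I offer(48) — queue <13,43,88,19,25,48>
step 10: J offer(90) — queue <13,43,88,19,25,48,90>

A < B < D < C < E < F < G < H < I < J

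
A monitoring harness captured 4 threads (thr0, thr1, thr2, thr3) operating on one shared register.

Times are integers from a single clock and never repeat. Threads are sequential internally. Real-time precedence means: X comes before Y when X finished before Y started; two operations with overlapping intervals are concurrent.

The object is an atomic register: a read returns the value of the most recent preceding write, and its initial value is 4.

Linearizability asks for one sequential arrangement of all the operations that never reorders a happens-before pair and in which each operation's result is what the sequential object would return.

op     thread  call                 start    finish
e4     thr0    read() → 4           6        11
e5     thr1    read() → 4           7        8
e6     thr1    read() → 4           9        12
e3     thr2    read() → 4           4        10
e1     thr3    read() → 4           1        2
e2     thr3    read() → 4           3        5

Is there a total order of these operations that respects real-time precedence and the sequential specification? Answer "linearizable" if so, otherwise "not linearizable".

witness order: e1, e2, e3, e4, e5, e6
step 1: e1 read() → 4 — value 4
step 2: e2 read() → 4 — value 4
step 3: e3 read() → 4 — value 4
step 4: e4 read() → 4 — value 4
step 5: e5 read() → 4 — value 4
step 6: e6 read() → 4 — value 4

linearizable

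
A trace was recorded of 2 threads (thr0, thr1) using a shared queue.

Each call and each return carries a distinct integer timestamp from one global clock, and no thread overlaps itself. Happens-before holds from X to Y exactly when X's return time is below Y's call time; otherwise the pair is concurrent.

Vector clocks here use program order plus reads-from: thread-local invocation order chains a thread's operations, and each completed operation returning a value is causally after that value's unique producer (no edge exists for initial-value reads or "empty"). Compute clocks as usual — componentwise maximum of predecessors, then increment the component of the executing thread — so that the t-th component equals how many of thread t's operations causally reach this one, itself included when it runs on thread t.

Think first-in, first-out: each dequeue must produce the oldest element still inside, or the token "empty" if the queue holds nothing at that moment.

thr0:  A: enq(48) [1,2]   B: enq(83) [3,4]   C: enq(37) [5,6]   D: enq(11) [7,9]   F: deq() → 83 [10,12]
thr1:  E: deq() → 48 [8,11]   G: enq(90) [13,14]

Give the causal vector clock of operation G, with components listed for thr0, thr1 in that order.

A, invoked 1, has no incoming edges; only thr0's bump applies → (1, 0)
invoked at 8, E merges VC(A)=(1, 0) and bumps thr1's slot → (1, 1)
invoked at 3, B merges VC(A)=(1, 0) and bumps thr0's slot → (2, 0)
invoked at 13, G merges VC(E)=(1, 1) and bumps thr1's slot → (1, 2)
invoked at 5, C merges VC(B)=(2, 0) and bumps thr0's slot → (3, 0)
invoked at 7, D merges VC(C)=(3, 0) and bumps thr0's slot → (4, 0)
invoked at 10, F merges VC(B)=(2, 0), VC(D)=(4, 0) and bumps thr0's slot → (5, 0)
target: VC(G) = (1, 2)

(1, 2)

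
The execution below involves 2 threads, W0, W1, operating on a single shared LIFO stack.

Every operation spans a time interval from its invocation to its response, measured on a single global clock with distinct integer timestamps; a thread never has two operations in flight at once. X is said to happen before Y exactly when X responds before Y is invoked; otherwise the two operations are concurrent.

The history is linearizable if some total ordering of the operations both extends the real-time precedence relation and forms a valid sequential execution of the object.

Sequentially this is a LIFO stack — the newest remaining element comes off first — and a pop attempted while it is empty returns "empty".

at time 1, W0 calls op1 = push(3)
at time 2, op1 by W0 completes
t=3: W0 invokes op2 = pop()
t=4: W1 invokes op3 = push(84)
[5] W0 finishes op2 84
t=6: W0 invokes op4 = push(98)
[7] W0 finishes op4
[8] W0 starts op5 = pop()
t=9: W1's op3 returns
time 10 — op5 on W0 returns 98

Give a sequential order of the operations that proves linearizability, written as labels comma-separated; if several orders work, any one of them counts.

op1, op3, op2, op4, op5

step 1: op1 push(3) — stack <3>
step 2: op3 push(84) — stack <3,84>
step 3: op2 pop() → 84 — stack <3>
step 4: op4 push(98) — stack <3,98>
step 5: op5 pop() → 98 — stack <3>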